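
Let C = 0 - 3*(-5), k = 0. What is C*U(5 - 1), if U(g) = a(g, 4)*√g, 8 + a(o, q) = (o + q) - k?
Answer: 0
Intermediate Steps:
a(o, q) = -8 + o + q (a(o, q) = -8 + ((o + q) - 1*0) = -8 + ((o + q) + 0) = -8 + (o + q) = -8 + o + q)
U(g) = √g*(-4 + g) (U(g) = (-8 + g + 4)*√g = (-4 + g)*√g = √g*(-4 + g))
C = 15 (C = 0 + 15 = 15)
C*U(5 - 1) = 15*(√(5 - 1)*(-4 + (5 - 1))) = 15*(√4*(-4 + 4)) = 15*(2*0) = 15*0 = 0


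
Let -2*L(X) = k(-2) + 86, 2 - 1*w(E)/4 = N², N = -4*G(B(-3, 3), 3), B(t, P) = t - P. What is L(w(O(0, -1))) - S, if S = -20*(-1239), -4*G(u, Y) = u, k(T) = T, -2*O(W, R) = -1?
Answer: -24822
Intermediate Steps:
O(W, R) = ½ (O(W, R) = -½*(-1) = ½)
G(u, Y) = -u/4
S = 24780
N = -6 (N = -(-1)*(-3 - 1*3) = -(-1)*(-3 - 3) = -(-1)*(-6) = -4*3/2 = -6)
w(E) = -136 (w(E) = 8 - 4*(-6)² = 8 - 4*36 = 8 - 144 = -136)
L(X) = -42 (L(X) = -(-2 + 86)/2 = -½*84 = -42)
L(w(O(0, -1))) - S = -42 - 1*24780 = -42 - 24780 = -24822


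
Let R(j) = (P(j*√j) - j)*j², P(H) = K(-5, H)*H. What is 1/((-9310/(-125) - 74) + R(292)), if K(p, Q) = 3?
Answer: 3890169925/254435207978904483164 + 5835255000*√73/63608801994726120791 ≈ 7.9909e-10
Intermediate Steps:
P(H) = 3*H
R(j) = j²*(-j + 3*j^(3/2)) (R(j) = (3*(j*√j) - j)*j² = (3*j^(3/2) - j)*j² = (-j + 3*j^(3/2))*j² = j²*(-j + 3*j^(3/2)))
1/((-9310/(-125) - 74) + R(292)) = 1/((-9310/(-125) - 74) + (-1*292³ + 3*292^(7/2))) = 1/((-9310*(-1)/125 - 74) + (-1*24897088 + 3*(49794176*√73))) = 1/((-70*(-133/125) - 74) + (-24897088 + 149382528*√73)) = 1/((1862/25 - 74) + (-24897088 + 149382528*√73)) = 1/(12/25 + (-24897088 + 149382528*√73)) = 1/(-622427188/25 + 149382528*√73)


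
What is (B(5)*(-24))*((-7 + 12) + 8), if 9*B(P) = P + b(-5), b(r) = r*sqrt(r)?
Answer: -520/3 + 520*I*sqrt(5)/3 ≈ -173.33 + 387.58*I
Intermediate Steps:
b(r) = r**(3/2)
B(P) = P/9 - 5*I*sqrt(5)/9 (B(P) = (P + (-5)**(3/2))/9 = (P - 5*I*sqrt(5))/9 = P/9 - 5*I*sqrt(5)/9)
(B(5)*(-24))*((-7 + 12) + 8) = (((1/9)*5 - 5*I*sqrt(5)/9)*(-24))*((-7 + 12) + 8) = ((5/9 - 5*I*sqrt(5)/9)*(-24))*(5 + 8) = (-40/3 + 40*I*sqrt(5)/3)*13 = -520/3 + 520*I*sqrt(5)/3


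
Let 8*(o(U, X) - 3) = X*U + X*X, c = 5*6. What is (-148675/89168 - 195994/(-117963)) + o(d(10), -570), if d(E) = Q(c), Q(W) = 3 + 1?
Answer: 424217302045079/10518524784 ≈ 40331.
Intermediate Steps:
c = 30
Q(W) = 4
d(E) = 4
o(U, X) = 3 + X**2/8 + U*X/8 (o(U, X) = 3 + (X*U + X*X)/8 = 3 + (U*X + X**2)/8 = 3 + (X**2 + U*X)/8 = 3 + (X**2/8 + U*X/8) = 3 + X**2/8 + U*X/8)
(-148675/89168 - 195994/(-117963)) + o(d(10), -570) = (-148675/89168 - 195994/(-117963)) + (3 + (1/8)*(-570)**2 + (1/8)*4*(-570)) = (-148675*1/89168 - 195994*(-1/117963)) + (3 + (1/8)*324900 - 285) = (-148675/89168 + 195994/117963) + (3 + 81225/2 - 285) = -61756033/10518524784 + 80661/2 = 424217302045079/10518524784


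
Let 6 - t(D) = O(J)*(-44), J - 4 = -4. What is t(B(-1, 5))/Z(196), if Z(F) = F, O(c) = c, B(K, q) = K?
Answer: 3/98 ≈ 0.030612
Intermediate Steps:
J = 0 (J = 4 - 4 = 0)
t(D) = 6 (t(D) = 6 - 0*(-44) = 6 - 1*0 = 6 + 0 = 6)
t(B(-1, 5))/Z(196) = 6/196 = 6*(1/196) = 3/98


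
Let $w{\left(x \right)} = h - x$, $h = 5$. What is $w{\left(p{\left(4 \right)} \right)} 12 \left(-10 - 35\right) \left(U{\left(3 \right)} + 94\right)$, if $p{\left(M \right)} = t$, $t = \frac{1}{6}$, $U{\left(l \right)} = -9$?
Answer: $-221850$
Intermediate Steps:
$t = \frac{1}{6} \approx 0.16667$
$p{\left(M \right)} = \frac{1}{6}$
$w{\left(x \right)} = 5 - x$
$w{\left(p{\left(4 \right)} \right)} 12 \left(-10 - 35\right) \left(U{\left(3 \right)} + 94\right) = \left(5 - \frac{1}{6}\right) 12 \left(-10 - 35\right) \left(-9 + 94\right) = \left(5 - \frac{1}{6}\right) 12 \left(\left(-45\right) 85\right) = \frac{29}{6} \cdot 12 \left(-3825\right) = 58 \left(-3825\right) = -221850$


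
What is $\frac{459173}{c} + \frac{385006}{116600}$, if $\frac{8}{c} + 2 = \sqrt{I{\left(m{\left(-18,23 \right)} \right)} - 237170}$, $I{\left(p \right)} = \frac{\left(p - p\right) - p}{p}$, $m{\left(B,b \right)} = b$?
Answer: $- \frac{1673063493}{14575} + \frac{459173 i \sqrt{237171}}{8} \approx -1.1479 \cdot 10^{5} + 2.7952 \cdot 10^{7} i$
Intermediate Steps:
$I{\left(p \right)} = -1$ ($I{\left(p \right)} = \frac{0 - p}{p} = \frac{\left(-1\right) p}{p} = -1$)
$c = \frac{8}{-2 + i \sqrt{237171}}$ ($c = \frac{8}{-2 + \sqrt{-1 - 237170}} = \frac{8}{-2 + \sqrt{-237171}} = \frac{8}{-2 + i \sqrt{237171}} \approx -6.7461 \cdot 10^{-5} - 0.016427 i$)
$\frac{459173}{c} + \frac{385006}{116600} = \frac{459173}{- \frac{16}{237175} - \frac{8 i \sqrt{237171}}{237175}} + \frac{385006}{116600} = \frac{459173}{- \frac{16}{237175} - \frac{8 i \sqrt{237171}}{237175}} + 385006 \cdot \frac{1}{116600} = \frac{459173}{- \frac{16}{237175} - \frac{8 i \sqrt{237171}}{237175}} + \frac{192503}{58300} = \frac{192503}{58300} + \frac{459173}{- \frac{16}{237175} - \frac{8 i \sqrt{237171}}{237175}}$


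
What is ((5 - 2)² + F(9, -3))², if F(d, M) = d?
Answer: 324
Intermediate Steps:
((5 - 2)² + F(9, -3))² = ((5 - 2)² + 9)² = (3² + 9)² = (9 + 9)² = 18² = 324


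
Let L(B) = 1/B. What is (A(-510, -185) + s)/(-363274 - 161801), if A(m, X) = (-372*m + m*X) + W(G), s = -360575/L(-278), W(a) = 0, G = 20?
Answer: -20104784/105015 ≈ -191.45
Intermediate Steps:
s = 100239850 (s = -360575/(1/(-278)) = -360575/(-1/278) = -360575*(-278) = 100239850)
A(m, X) = -372*m + X*m (A(m, X) = (-372*m + m*X) + 0 = (-372*m + X*m) + 0 = -372*m + X*m)
(A(-510, -185) + s)/(-363274 - 161801) = (-510*(-372 - 185) + 100239850)/(-363274 - 161801) = (-510*(-557) + 100239850)/(-525075) = (284070 + 100239850)*(-1/525075) = 100523920*(-1/525075) = -20104784/105015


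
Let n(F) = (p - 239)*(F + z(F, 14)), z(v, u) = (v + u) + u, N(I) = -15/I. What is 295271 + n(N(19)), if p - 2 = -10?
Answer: 288745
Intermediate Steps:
p = -8 (p = 2 - 10 = -8)
z(v, u) = v + 2*u (z(v, u) = (u + v) + u = v + 2*u)
n(F) = -6916 - 494*F (n(F) = (-8 - 239)*(F + (F + 2*14)) = -247*(F + (F + 28)) = -247*(F + (28 + F)) = -247*(28 + 2*F) = -6916 - 494*F)
295271 + n(N(19)) = 295271 + (-6916 - (-7410)/19) = 295271 + (-6916 - 494*(-15/19)) = 295271 + (-6916 + 390) = 295271 - 6526 = 288745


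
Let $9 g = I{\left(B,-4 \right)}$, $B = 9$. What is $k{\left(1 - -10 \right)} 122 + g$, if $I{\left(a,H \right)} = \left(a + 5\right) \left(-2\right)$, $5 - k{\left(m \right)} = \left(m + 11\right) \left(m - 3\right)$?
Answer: $- \frac{187786}{9} \approx -20865.0$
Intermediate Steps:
$k{\left(m \right)} = 5 - \left(-3 + m\right) \left(11 + m\right)$ ($k{\left(m \right)} = 5 - \left(m + 11\right) \left(m - 3\right) = 5 - \left(11 + m\right) \left(-3 + m\right) = 5 - \left(-3 + m\right) \left(11 + m\right)$)
$I{\left(a,H \right)} = -10 - 2 a$ ($I{\left(a,H \right)} = \left(5 + a\right) \left(-2\right) = -10 - 2 a$)
$g = - \frac{28}{9}$ ($g = \frac{-10 - 18}{9} = \frac{1}{9} \left(-28\right) = - \frac{28}{9} \approx -3.1111$)
$k{\left(1 - -10 \right)} 122 + g = \left(38 - \left(1 - -10\right)^{2} - 8 \left(1 - -10\right)\right) 122 - \frac{28}{9} = \left(38 - \left(1 + 10\right)^{2} - 8 \left(1 + 10\right)\right) 122 - \frac{28}{9} = \left(38 - 11^{2} - 88\right) 122 - \frac{28}{9} = \left(38 - 121 - 88\right) 122 - \frac{28}{9} = \left(-171\right) 122 - \frac{28}{9} = -20862 - \frac{28}{9} = - \frac{187786}{9}$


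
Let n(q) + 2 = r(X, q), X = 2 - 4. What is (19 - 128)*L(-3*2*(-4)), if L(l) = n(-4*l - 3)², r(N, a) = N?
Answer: -1744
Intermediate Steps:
X = -2
n(q) = -4 (n(q) = -2 - 2 = -4)
L(l) = 16 (L(l) = (-4)² = 16)
(19 - 128)*L(-3*2*(-4)) = (19 - 128)*16 = -109*16 = -1744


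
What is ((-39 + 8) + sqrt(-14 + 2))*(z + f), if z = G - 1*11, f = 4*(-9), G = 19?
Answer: 868 - 56*I*sqrt(3) ≈ 868.0 - 96.995*I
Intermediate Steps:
f = -36
z = 8 (z = 19 - 1*11 = 19 - 11 = 8)
((-39 + 8) + sqrt(-14 + 2))*(z + f) = ((-39 + 8) + sqrt(-14 + 2))*(8 - 36) = (-31 + sqrt(-12))*(-28) = (-31 + 2*I*sqrt(3))*(-28) = 868 - 56*I*sqrt(3)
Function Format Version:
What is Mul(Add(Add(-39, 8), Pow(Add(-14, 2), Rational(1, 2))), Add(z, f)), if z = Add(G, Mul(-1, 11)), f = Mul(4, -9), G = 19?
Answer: Add(868, Mul(-56, I, Pow(3, Rational(1, 2)))) ≈ Add(868.00, Mul(-96.995, I))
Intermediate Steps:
f = -36
z = 8 (z = Add(19, Mul(-1, 11)) = Add(19, -11) = 8)
Mul(Add(Add(-39, 8), Pow(Add(-14, 2), Rational(1, 2))), Add(z, f)) = Mul(Add(Add(-39, 8), Pow(Add(-14, 2), Rational(1, 2))), Add(8, -36)) = Mul(Add(-31, Pow(-12, Rational(1, 2))), -28) = Mul(Add(-31, Mul(2, I, Pow(3, Rational(1, 2)))), -28) = Add(868, Mul(-56, I, Pow(3, Rational(1, 2))))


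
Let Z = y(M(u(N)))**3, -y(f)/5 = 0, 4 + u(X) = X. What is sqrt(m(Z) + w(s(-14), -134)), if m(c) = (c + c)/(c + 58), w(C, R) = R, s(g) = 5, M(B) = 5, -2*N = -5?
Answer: I*sqrt(134) ≈ 11.576*I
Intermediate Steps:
N = 5/2 (N = -1/2*(-5) = 5/2 ≈ 2.5000)
u(X) = -4 + X
y(f) = 0 (y(f) = -5*0 = 0)
Z = 0 (Z = 0**3 = 0)
m(c) = 2*c/(58 + c) (m(c) = (2*c)/(58 + c) = 2*c/(58 + c))
sqrt(m(Z) + w(s(-14), -134)) = sqrt(2*0/(58 + 0) - 134) = sqrt(2*0/58 - 134) = sqrt(2*0*(1/58) - 134) = sqrt(0 - 134) = sqrt(-134) = I*sqrt(134)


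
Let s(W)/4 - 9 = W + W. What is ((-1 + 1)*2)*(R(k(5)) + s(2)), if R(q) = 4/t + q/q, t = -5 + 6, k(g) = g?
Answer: 0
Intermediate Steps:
t = 1
s(W) = 36 + 8*W (s(W) = 36 + 4*(W + W) = 36 + 4*(2*W) = 36 + 8*W)
R(q) = 5 (R(q) = 4/1 + q/q = 4*1 + 1 = 4 + 1 = 5)
((-1 + 1)*2)*(R(k(5)) + s(2)) = ((-1 + 1)*2)*(5 + (36 + 8*2)) = (0*2)*(5 + (36 + 16)) = 0*(5 + 52) = 0*57 = 0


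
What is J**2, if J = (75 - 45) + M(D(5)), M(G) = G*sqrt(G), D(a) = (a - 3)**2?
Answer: 1444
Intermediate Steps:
D(a) = (-3 + a)**2
M(G) = G**(3/2)
J = 38 (J = (75 - 45) + ((-3 + 5)**2)**(3/2) = 30 + (2**2)**(3/2) = 30 + 4**(3/2) = 30 + 8 = 38)
J**2 = 38**2 = 1444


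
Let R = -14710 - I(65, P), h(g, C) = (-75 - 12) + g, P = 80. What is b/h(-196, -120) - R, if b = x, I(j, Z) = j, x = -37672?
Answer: 4218997/283 ≈ 14908.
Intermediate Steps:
h(g, C) = -87 + g
b = -37672
R = -14775 (R = -14710 - 1*65 = -14710 - 65 = -14775)
b/h(-196, -120) - R = -37672/(-87 - 196) - 1*(-14775) = -37672/(-283) + 14775 = -37672*(-1/283) + 14775 = 37672/283 + 14775 = 4218997/283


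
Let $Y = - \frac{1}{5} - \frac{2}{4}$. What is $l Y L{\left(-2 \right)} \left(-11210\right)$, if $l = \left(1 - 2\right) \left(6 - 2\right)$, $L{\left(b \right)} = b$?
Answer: $62776$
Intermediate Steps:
$Y = - \frac{7}{10}$ ($Y = \left(-1\right) \frac{1}{5} - \frac{1}{2} = - \frac{1}{5} - \frac{1}{2} = - \frac{7}{10} \approx -0.7$)
$l = -4$ ($l = \left(-1\right) 4 = -4$)
$l Y L{\left(-2 \right)} \left(-11210\right) = \left(-4\right) \left(- \frac{7}{10}\right) \left(-2\right) \left(-11210\right) = \frac{14}{5} \left(-2\right) \left(-11210\right) = \left(- \frac{28}{5}\right) \left(-11210\right) = 62776$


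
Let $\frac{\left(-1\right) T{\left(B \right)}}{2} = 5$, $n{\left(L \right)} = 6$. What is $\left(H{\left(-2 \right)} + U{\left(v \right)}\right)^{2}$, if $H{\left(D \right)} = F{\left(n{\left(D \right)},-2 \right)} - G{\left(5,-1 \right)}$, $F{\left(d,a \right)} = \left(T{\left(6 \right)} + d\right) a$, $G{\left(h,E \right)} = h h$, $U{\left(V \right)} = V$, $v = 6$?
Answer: $121$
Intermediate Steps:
$T{\left(B \right)} = -10$ ($T{\left(B \right)} = \left(-2\right) 5 = -10$)
$G{\left(h,E \right)} = h^{2}$
$F{\left(d,a \right)} = a \left(-10 + d\right)$ ($F{\left(d,a \right)} = \left(-10 + d\right) a = a \left(-10 + d\right)$)
$H{\left(D \right)} = -17$ ($H{\left(D \right)} = - 2 \left(-10 + 6\right) - 5^{2} = \left(-2\right) \left(-4\right) - 25 = 8 - 25 = -17$)
$\left(H{\left(-2 \right)} + U{\left(v \right)}\right)^{2} = \left(-17 + 6\right)^{2} = \left(-11\right)^{2} = 121$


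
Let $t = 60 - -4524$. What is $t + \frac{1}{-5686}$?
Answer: $\frac{26064623}{5686} \approx 4584.0$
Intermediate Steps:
$t = 4584$ ($t = 60 + 4524 = 4584$)
$t + \frac{1}{-5686} = 4584 + \frac{1}{-5686} = 4584 - \frac{1}{5686} = \frac{26064623}{5686}$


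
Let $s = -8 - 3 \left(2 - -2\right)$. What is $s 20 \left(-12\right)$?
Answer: $4800$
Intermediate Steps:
$s = -20$ ($s = -8 - 3 \left(2 + 2\right) = -8 - 3 \cdot 4 = -8 - 12 = -20$)
$s 20 \left(-12\right) = \left(-20\right) 20 \left(-12\right) = \left(-400\right) \left(-12\right) = 4800$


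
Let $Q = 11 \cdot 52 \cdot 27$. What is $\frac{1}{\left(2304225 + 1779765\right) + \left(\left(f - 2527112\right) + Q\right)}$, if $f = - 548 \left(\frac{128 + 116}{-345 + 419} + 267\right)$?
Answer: $\frac{37}{52695366} \approx 7.0215 \cdot 10^{-7}$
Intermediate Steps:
$Q = 15444$ ($Q = 572 \cdot 27 = 15444$)
$f = - \frac{5480548}{37}$ ($f = - 548 \left(\frac{244}{74} + 267\right) = - 548 \left(244 \cdot \frac{1}{74} + 267\right) = - 548 \left(\frac{122}{37} + 267\right) = \left(-548\right) \frac{10001}{37} = - \frac{5480548}{37} \approx -1.4812 \cdot 10^{5}$)
$\frac{1}{\left(2304225 + 1779765\right) + \left(\left(f - 2527112\right) + Q\right)} = \frac{1}{\left(2304225 + 1779765\right) + \left(\left(- \frac{5480548}{37} - 2527112\right) + 15444\right)} = \frac{1}{4083990 + \left(- \frac{98983692}{37} + 15444\right)} = \frac{1}{4083990 - \frac{98412264}{37}} = \frac{1}{\frac{52695366}{37}} = \frac{37}{52695366}$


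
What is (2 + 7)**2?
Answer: 81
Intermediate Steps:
(2 + 7)**2 = 9**2 = 81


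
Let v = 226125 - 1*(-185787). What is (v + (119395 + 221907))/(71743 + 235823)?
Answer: 53801/21969 ≈ 2.4490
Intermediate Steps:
v = 411912 (v = 226125 + 185787 = 411912)
(v + (119395 + 221907))/(71743 + 235823) = (411912 + (119395 + 221907))/(71743 + 235823) = (411912 + 341302)/307566 = 753214*(1/307566) = 53801/21969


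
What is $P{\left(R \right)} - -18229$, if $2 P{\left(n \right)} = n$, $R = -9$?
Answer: $\frac{36449}{2} \approx 18225.0$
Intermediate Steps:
$P{\left(n \right)} = \frac{n}{2}$
$P{\left(R \right)} - -18229 = \frac{1}{2} \left(-9\right) - -18229 = - \frac{9}{2} + 18229 = \frac{36449}{2}$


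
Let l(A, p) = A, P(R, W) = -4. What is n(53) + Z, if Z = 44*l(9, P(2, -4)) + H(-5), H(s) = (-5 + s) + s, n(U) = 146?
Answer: 527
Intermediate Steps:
H(s) = -5 + 2*s
Z = 381 (Z = 44*9 + (-5 + 2*(-5)) = 396 + (-5 - 10) = 396 - 15 = 381)
n(53) + Z = 146 + 381 = 527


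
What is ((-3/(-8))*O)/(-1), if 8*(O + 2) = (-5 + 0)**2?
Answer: -27/64 ≈ -0.42188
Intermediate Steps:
O = 9/8 (O = -2 + (-5 + 0)**2/8 = -2 + (1/8)*(-5)**2 = -2 + (1/8)*25 = -2 + 25/8 = 9/8 ≈ 1.1250)
((-3/(-8))*O)/(-1) = (-3/(-8)*(9/8))/(-1) = (-3*(-1/8)*(9/8))*(-1) = ((3/8)*(9/8))*(-1) = (27/64)*(-1) = -27/64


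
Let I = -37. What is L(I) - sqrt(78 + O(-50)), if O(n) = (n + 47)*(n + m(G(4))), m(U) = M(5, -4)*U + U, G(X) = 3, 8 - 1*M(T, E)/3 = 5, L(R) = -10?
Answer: -10 - sqrt(138) ≈ -21.747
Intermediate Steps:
M(T, E) = 9 (M(T, E) = 24 - 3*5 = 24 - 15 = 9)
m(U) = 10*U (m(U) = 9*U + U = 10*U)
O(n) = (30 + n)*(47 + n) (O(n) = (n + 47)*(n + 10*3) = (47 + n)*(n + 30) = (47 + n)*(30 + n) = (30 + n)*(47 + n))
L(I) - sqrt(78 + O(-50)) = -10 - sqrt(78 + (1410 + (-50)**2 + 77*(-50))) = -10 - sqrt(78 + (1410 + 2500 - 3850)) = -10 - sqrt(78 + 60) = -10 - sqrt(138)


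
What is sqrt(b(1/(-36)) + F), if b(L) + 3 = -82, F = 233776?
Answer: sqrt(233691) ≈ 483.42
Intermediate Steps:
b(L) = -85 (b(L) = -3 - 82 = -85)
sqrt(b(1/(-36)) + F) = sqrt(-85 + 233776) = sqrt(233691)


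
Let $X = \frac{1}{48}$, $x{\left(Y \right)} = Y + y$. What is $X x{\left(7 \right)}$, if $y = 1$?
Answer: $\frac{1}{6} \approx 0.16667$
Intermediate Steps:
$x{\left(Y \right)} = 1 + Y$ ($x{\left(Y \right)} = Y + 1 = 1 + Y$)
$X = \frac{1}{48} \approx 0.020833$
$X x{\left(7 \right)} = \frac{1 + 7}{48} = \frac{1}{48} \cdot 8 = \frac{1}{6}$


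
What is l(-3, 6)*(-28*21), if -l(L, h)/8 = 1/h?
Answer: 784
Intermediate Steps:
l(L, h) = -8/h
l(-3, 6)*(-28*21) = (-8/6)*(-28*21) = -8*⅙*(-588) = -4/3*(-588) = 784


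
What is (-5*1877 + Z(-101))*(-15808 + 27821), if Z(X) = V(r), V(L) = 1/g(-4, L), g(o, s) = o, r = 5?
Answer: -450980033/4 ≈ -1.1274e+8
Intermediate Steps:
V(L) = -1/4 (V(L) = 1/(-4) = -1/4)
Z(X) = -1/4
(-5*1877 + Z(-101))*(-15808 + 27821) = (-5*1877 - 1/4)*(-15808 + 27821) = (-9385 - 1/4)*12013 = -37541/4*12013 = -450980033/4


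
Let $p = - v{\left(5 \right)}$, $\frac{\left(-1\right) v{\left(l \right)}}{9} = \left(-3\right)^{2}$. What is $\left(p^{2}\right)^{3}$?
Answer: $282429536481$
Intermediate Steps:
$v{\left(l \right)} = -81$ ($v{\left(l \right)} = - 9 \left(-3\right)^{2} = \left(-9\right) 9 = -81$)
$p = 81$ ($p = \left(-1\right) \left(-81\right) = 81$)
$\left(p^{2}\right)^{3} = \left(81^{2}\right)^{3} = 6561^{3} = 282429536481$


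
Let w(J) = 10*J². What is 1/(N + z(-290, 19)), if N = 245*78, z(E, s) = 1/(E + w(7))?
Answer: 200/3822001 ≈ 5.2329e-5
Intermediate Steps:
z(E, s) = 1/(490 + E) (z(E, s) = 1/(E + 10*7²) = 1/(E + 10*49) = 1/(E + 490) = 1/(490 + E))
N = 19110
1/(N + z(-290, 19)) = 1/(19110 + 1/(490 - 290)) = 1/(19110 + 1/200) = 1/(3822001/200) = 200/3822001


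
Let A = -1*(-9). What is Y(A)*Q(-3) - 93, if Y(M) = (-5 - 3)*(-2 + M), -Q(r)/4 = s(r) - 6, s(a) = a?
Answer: -2109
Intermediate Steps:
A = 9
Q(r) = 24 - 4*r (Q(r) = -4*(r - 6) = -4*(-6 + r) = 24 - 4*r)
Y(M) = 16 - 8*M (Y(M) = -8*(-2 + M) = 16 - 8*M)
Y(A)*Q(-3) - 93 = (16 - 8*9)*(24 - 4*(-3)) - 93 = (16 - 72)*(24 + 12) - 93 = -56*36 - 93 = -2016 - 93 = -2109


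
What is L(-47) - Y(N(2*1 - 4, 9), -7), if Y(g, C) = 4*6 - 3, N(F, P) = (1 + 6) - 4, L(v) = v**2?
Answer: 2188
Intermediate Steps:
N(F, P) = 3 (N(F, P) = 7 - 4 = 3)
Y(g, C) = 21 (Y(g, C) = 24 - 3 = 21)
L(-47) - Y(N(2*1 - 4, 9), -7) = (-47)**2 - 1*21 = 2209 - 21 = 2188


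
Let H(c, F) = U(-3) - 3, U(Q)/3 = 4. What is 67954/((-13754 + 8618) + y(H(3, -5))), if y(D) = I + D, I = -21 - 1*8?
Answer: -33977/2578 ≈ -13.180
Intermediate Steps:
U(Q) = 12 (U(Q) = 3*4 = 12)
I = -29 (I = -21 - 8 = -29)
H(c, F) = 9 (H(c, F) = 12 - 3 = 9)
y(D) = -29 + D
67954/((-13754 + 8618) + y(H(3, -5))) = 67954/((-13754 + 8618) + (-29 + 9)) = 67954/(-5136 - 20) = 67954/(-5156) = 67954*(-1/5156) = -33977/2578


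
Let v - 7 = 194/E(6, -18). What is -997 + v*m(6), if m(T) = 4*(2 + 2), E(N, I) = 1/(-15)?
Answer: -47445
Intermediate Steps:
E(N, I) = -1/15
v = -2903 (v = 7 + 194/(-1/15) = 7 + 194*(-15) = 7 - 2910 = -2903)
m(T) = 16 (m(T) = 4*4 = 16)
-997 + v*m(6) = -997 - 2903*16 = -997 - 46448 = -47445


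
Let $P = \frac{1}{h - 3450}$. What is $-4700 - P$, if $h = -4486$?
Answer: $- \frac{37299199}{7936} \approx -4700.0$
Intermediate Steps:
$P = - \frac{1}{7936}$ ($P = \frac{1}{-4486 - 3450} = \frac{1}{-7936} = - \frac{1}{7936} \approx -0.00012601$)
$-4700 - P = -4700 - - \frac{1}{7936} = -4700 + \frac{1}{7936} = - \frac{37299199}{7936}$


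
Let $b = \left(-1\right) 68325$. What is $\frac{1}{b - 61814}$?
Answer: $- \frac{1}{130139} \approx -7.6841 \cdot 10^{-6}$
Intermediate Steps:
$b = -68325$
$\frac{1}{b - 61814} = \frac{1}{-68325 - 61814} = \frac{1}{-130139} = - \frac{1}{130139}$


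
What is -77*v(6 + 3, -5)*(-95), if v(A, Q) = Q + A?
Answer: 29260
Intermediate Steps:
v(A, Q) = A + Q
-77*v(6 + 3, -5)*(-95) = -77*((6 + 3) - 5)*(-95) = -77*(9 - 5)*(-95) = -77*4*(-95) = -308*(-95) = 29260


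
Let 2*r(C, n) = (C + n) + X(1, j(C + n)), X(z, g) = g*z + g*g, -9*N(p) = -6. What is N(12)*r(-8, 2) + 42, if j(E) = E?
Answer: 50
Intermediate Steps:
N(p) = ⅔ (N(p) = -⅑*(-6) = ⅔)
X(z, g) = g² + g*z (X(z, g) = g*z + g² = g² + g*z)
r(C, n) = C/2 + n/2 + (C + n)*(1 + C + n)/2 (r(C, n) = ((C + n) + (C + n)*((C + n) + 1))/2 = ((C + n) + (C + n)*(1 + C + n))/2 = (C + n + (C + n)*(1 + C + n))/2 = C/2 + n/2 + (C + n)*(1 + C + n)/2)
N(12)*r(-8, 2) + 42 = 2*((½)*(-8) + (½)*2 + (-8 + 2)*(1 - 8 + 2)/2)/3 + 42 = 2*(-4 + 1 + (½)*(-6)*(-5))/3 + 42 = 2*(-4 + 1 + 15)/3 + 42 = (⅔)*12 + 42 = 8 + 42 = 50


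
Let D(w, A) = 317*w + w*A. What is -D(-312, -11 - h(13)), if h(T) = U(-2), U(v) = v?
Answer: 96096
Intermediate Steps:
h(T) = -2
D(w, A) = 317*w + A*w
-D(-312, -11 - h(13)) = -(-312)*(317 + (-11 - 1*(-2))) = -(-312)*(317 + (-11 + 2)) = -(-312)*(317 - 9) = -(-312)*308 = -1*(-96096) = 96096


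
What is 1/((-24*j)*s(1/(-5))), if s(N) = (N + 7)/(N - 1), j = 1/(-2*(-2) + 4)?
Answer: 1/17 ≈ 0.058824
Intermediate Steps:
j = ⅛ (j = 1/(4 + 4) = 1/8 = ⅛ ≈ 0.12500)
s(N) = (7 + N)/(-1 + N)
1/((-24*j)*s(1/(-5))) = 1/((-24*⅛)*((7 + 1/(-5))/(-1 + 1/(-5)))) = 1/(-3*(7 - ⅕)/(-1 - ⅕)) = 1/(-3*34/((-6/5)*5)) = 1/(-(-5)*34/(2*5)) = 1/(-3*(-17/3)) = 1/17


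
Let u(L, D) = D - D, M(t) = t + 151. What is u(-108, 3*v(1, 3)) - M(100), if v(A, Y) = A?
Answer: -251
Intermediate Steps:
M(t) = 151 + t
u(L, D) = 0
u(-108, 3*v(1, 3)) - M(100) = 0 - (151 + 100) = 0 - 1*251 = 0 - 251 = -251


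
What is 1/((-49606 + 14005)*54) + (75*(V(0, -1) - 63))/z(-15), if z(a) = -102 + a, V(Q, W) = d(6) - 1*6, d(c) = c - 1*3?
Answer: 1057349687/24991902 ≈ 42.308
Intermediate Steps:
d(c) = -3 + c (d(c) = c - 3 = -3 + c)
V(Q, W) = -3 (V(Q, W) = (-3 + 6) - 1*6 = 3 - 6 = -3)
1/((-49606 + 14005)*54) + (75*(V(0, -1) - 63))/z(-15) = 1/((-49606 + 14005)*54) + (75*(-3 - 63))/(-102 - 15) = (1/54)/(-35601) + (75*(-66))/(-117) = -1/35601*1/54 - 4950*(-1/117) = -1/1922454 + 550/13 = 1057349687/24991902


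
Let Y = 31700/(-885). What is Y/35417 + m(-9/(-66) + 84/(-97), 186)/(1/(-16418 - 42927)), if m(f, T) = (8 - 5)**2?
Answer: -3348202237285/6268809 ≈ -5.3411e+5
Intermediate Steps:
m(f, T) = 9 (m(f, T) = 3**2 = 9)
Y = -6340/177 (Y = 31700*(-1/885) = -6340/177 ≈ -35.819)
Y/35417 + m(-9/(-66) + 84/(-97), 186)/(1/(-16418 - 42927)) = -6340/177/35417 + 9/(1/(-16418 - 42927)) = -6340/177*1/35417 + 9/(1/(-59345)) = -6340/6268809 + 9/(-1/59345) = -6340/6268809 + 9*(-59345) = -6340/6268809 - 534105 = -3348202237285/6268809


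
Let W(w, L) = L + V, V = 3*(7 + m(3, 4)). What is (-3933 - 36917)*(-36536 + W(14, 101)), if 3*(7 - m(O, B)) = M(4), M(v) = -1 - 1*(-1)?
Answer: 1486654050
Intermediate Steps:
M(v) = 0 (M(v) = -1 + 1 = 0)
m(O, B) = 7 (m(O, B) = 7 - 1/3*0 = 7 + 0 = 7)
V = 42 (V = 3*(7 + 7) = 3*14 = 42)
W(w, L) = 42 + L (W(w, L) = L + 42 = 42 + L)
(-3933 - 36917)*(-36536 + W(14, 101)) = (-3933 - 36917)*(-36536 + (42 + 101)) = -40850*(-36536 + 143) = -40850*(-36393) = 1486654050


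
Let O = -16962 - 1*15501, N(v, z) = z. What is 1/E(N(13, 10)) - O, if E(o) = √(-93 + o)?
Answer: 32463 - I*√83/83 ≈ 32463.0 - 0.10976*I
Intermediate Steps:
O = -32463 (O = -16962 - 15501 = -32463)
1/E(N(13, 10)) - O = 1/(√(-93 + 10)) - 1*(-32463) = 1/(√(-83)) + 32463 = 1/(I*√83) + 32463 = -I*√83/83 + 32463 = 32463 - I*√83/83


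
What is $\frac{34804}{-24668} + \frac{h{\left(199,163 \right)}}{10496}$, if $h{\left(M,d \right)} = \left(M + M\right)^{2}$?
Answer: $\frac{31626849}{2311744} \approx 13.681$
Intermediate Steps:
$h{\left(M,d \right)} = 4 M^{2}$ ($h{\left(M,d \right)} = \left(2 M\right)^{2} = 4 M^{2}$)
$\frac{34804}{-24668} + \frac{h{\left(199,163 \right)}}{10496} = \frac{34804}{-24668} + \frac{4 \cdot 199^{2}}{10496} = 34804 \left(- \frac{1}{24668}\right) + 4 \cdot 39601 \cdot \frac{1}{10496} = - \frac{1243}{881} + 158404 \cdot \frac{1}{10496} = - \frac{1243}{881} + \frac{39601}{2624} = \frac{31626849}{2311744}$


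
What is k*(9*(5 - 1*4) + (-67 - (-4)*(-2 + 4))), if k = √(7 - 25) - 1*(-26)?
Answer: -1300 - 150*I*√2 ≈ -1300.0 - 212.13*I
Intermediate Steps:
k = 26 + 3*I*√2 (k = √(-18) + 26 = 3*I*√2 + 26 = 26 + 3*I*√2 ≈ 26.0 + 4.2426*I)
k*(9*(5 - 1*4) + (-67 - (-4)*(-2 + 4))) = (26 + 3*I*√2)*(9*(5 - 1*4) + (-67 - (-4)*(-2 + 4))) = (26 + 3*I*√2)*(9*(5 - 4) + (-67 - (-4)*2)) = (26 + 3*I*√2)*(9*1 + (-67 - 1*(-8))) = (26 + 3*I*√2)*(9 + (-67 + 8)) = (26 + 3*I*√2)*(9 - 59) = (26 + 3*I*√2)*(-50) = -1300 - 150*I*√2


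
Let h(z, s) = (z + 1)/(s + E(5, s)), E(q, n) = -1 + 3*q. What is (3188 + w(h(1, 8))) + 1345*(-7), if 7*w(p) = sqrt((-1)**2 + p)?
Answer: -6227 + 2*sqrt(33)/77 ≈ -6226.9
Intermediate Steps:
h(z, s) = (1 + z)/(14 + s) (h(z, s) = (z + 1)/(s + (-1 + 3*5)) = (1 + z)/(s + (-1 + 15)) = (1 + z)/(s + 14) = (1 + z)/(14 + s))
w(p) = sqrt(1 + p)/7 (w(p) = sqrt((-1)**2 + p)/7 = sqrt(1 + p)/7)
(3188 + w(h(1, 8))) + 1345*(-7) = (3188 + sqrt(1 + (1 + 1)/(14 + 8))/7) + 1345*(-7) = (3188 + sqrt(1 + 2/22)/7) - 9415 = (3188 + sqrt(1 + (1/22)*2)/7) - 9415 = (3188 + sqrt(1 + 1/11)/7) - 9415 = (3188 + sqrt(12/11)/7) - 9415 = (3188 + (2*sqrt(33)/11)/7) - 9415 = (3188 + 2*sqrt(33)/77) - 9415 = -6227 + 2*sqrt(33)/77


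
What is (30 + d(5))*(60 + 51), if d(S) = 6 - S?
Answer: 3441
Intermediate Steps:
(30 + d(5))*(60 + 51) = (30 + (6 - 1*5))*(60 + 51) = (30 + (6 - 5))*111 = (30 + 1)*111 = 31*111 = 3441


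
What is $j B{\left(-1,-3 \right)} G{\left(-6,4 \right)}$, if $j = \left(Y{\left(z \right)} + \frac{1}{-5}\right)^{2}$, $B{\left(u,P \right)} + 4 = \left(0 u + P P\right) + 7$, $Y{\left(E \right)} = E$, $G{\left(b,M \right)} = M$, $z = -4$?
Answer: $\frac{21168}{25} \approx 846.72$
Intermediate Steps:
$B{\left(u,P \right)} = 3 + P^{2}$ ($B{\left(u,P \right)} = -4 + \left(\left(0 u + P P\right) + 7\right) = -4 + \left(\left(0 + P^{2}\right) + 7\right) = -4 + \left(P^{2} + 7\right) = -4 + \left(7 + P^{2}\right) = 3 + P^{2}$)
$j = \frac{441}{25}$ ($j = \left(-4 + \frac{1}{-5}\right)^{2} = \left(-4 - \frac{1}{5}\right)^{2} = \left(- \frac{21}{5}\right)^{2} = \frac{441}{25} \approx 17.64$)
$j B{\left(-1,-3 \right)} G{\left(-6,4 \right)} = \frac{441 \left(3 + \left(-3\right)^{2}\right)}{25} \cdot 4 = \frac{441 \left(3 + 9\right)}{25} \cdot 4 = \frac{441}{25} \cdot 12 \cdot 4 = \frac{5292}{25} \cdot 4 = \frac{21168}{25}$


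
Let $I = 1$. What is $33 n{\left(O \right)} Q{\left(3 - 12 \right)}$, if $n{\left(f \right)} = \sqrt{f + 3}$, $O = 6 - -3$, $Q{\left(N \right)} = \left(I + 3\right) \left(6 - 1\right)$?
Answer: $1320 \sqrt{3} \approx 2286.3$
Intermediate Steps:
$Q{\left(N \right)} = 20$ ($Q{\left(N \right)} = \left(1 + 3\right) \left(6 - 1\right) = 4 \cdot 5 = 20$)
$O = 9$ ($O = 6 + 3 = 9$)
$n{\left(f \right)} = \sqrt{3 + f}$
$33 n{\left(O \right)} Q{\left(3 - 12 \right)} = 33 \sqrt{3 + 9} \cdot 20 = 33 \sqrt{12} \cdot 20 = 33 \cdot 2 \sqrt{3} \cdot 20 = 66 \sqrt{3} \cdot 20 = 1320 \sqrt{3}$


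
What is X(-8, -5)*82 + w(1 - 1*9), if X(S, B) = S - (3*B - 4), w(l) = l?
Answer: 894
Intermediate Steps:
X(S, B) = 4 + S - 3*B (X(S, B) = S - (-4 + 3*B) = S + (4 - 3*B) = 4 + S - 3*B)
X(-8, -5)*82 + w(1 - 1*9) = (4 - 8 - 3*(-5))*82 + (1 - 1*9) = (4 - 8 + 15)*82 + (1 - 9) = 11*82 - 8 = 902 - 8 = 894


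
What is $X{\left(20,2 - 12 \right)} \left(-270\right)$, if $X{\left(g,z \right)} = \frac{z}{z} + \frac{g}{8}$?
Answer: $-945$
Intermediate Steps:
$X{\left(g,z \right)} = 1 + \frac{g}{8}$ ($X{\left(g,z \right)} = 1 + g \frac{1}{8} = 1 + \frac{g}{8}$)
$X{\left(20,2 - 12 \right)} \left(-270\right) = \left(1 + \frac{1}{8} \cdot 20\right) \left(-270\right) = \left(1 + \frac{5}{2}\right) \left(-270\right) = \frac{7}{2} \left(-270\right) = -945$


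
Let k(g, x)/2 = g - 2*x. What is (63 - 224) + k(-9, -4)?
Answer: -163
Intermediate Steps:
k(g, x) = -4*x + 2*g (k(g, x) = 2*(g - 2*x) = -4*x + 2*g)
(63 - 224) + k(-9, -4) = (63 - 224) + (-4*(-4) + 2*(-9)) = -161 + (16 - 18) = -161 - 2 = -163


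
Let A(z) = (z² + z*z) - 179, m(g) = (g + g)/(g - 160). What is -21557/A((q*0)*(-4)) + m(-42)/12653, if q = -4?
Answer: 27548840339/228753587 ≈ 120.43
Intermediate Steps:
m(g) = 2*g/(-160 + g) (m(g) = (2*g)/(-160 + g) = 2*g/(-160 + g))
A(z) = -179 + 2*z² (A(z) = (z² + z²) - 179 = 2*z² - 179 = -179 + 2*z²)
-21557/A((q*0)*(-4)) + m(-42)/12653 = -21557/(-179 + 2*(-4*0*(-4))²) + (2*(-42)/(-160 - 42))/12653 = -21557/(-179 + 2*(0*(-4))²) + (2*(-42)/(-202))*(1/12653) = -21557/(-179 + 2*0²) + (2*(-42)*(-1/202))*(1/12653) = -21557/(-179 + 2*0) + (42/101)*(1/12653) = -21557/(-179 + 0) + 42/1277953 = -21557/(-179) + 42/1277953 = -21557*(-1/179) + 42/1277953 = 21557/179 + 42/1277953 = 27548840339/228753587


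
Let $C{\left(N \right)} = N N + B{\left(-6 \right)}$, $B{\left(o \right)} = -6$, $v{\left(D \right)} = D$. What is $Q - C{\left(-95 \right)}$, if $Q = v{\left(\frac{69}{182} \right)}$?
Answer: $- \frac{1641389}{182} \approx -9018.6$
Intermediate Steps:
$Q = \frac{69}{182} \approx 0.37912$
$C{\left(N \right)} = -6 + N^{2}$ ($C{\left(N \right)} = N N - 6 = N^{2} - 6 = -6 + N^{2}$)
$Q - C{\left(-95 \right)} = \frac{69}{182} - \left(-6 + \left(-95\right)^{2}\right) = \frac{69}{182} - \left(-6 + 9025\right) = \frac{69}{182} - 9019 = - \frac{1641389}{182}$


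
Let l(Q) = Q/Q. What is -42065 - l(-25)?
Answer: -42066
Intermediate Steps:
l(Q) = 1
-42065 - l(-25) = -42065 - 1*1 = -42065 - 1 = -42066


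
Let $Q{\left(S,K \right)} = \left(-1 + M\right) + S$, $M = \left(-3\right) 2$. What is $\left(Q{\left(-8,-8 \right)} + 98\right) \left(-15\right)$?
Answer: $-1245$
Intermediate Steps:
$M = -6$
$Q{\left(S,K \right)} = -7 + S$ ($Q{\left(S,K \right)} = \left(-1 - 6\right) + S = -7 + S$)
$\left(Q{\left(-8,-8 \right)} + 98\right) \left(-15\right) = \left(\left(-7 - 8\right) + 98\right) \left(-15\right) = \left(-15 + 98\right) \left(-15\right) = 83 \left(-15\right) = -1245$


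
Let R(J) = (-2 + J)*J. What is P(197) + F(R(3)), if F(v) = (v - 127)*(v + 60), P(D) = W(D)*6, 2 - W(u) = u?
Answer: -8982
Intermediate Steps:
W(u) = 2 - u
R(J) = J*(-2 + J)
P(D) = 12 - 6*D (P(D) = (2 - D)*6 = 12 - 6*D)
F(v) = (-127 + v)*(60 + v)
P(197) + F(R(3)) = (12 - 6*197) + (-7620 + (3*(-2 + 3))² - 201*(-2 + 3)) = (12 - 1182) + (-7620 + (3*1)² - 201) = -1170 + (-7620 + 3² - 67*3) = -1170 + (-7620 + 9 - 201) = -1170 - 7812 = -8982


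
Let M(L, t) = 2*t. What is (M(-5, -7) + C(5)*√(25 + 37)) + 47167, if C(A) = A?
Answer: 47153 + 5*√62 ≈ 47192.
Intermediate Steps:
(M(-5, -7) + C(5)*√(25 + 37)) + 47167 = (2*(-7) + 5*√(25 + 37)) + 47167 = (-14 + 5*√62) + 47167 = 47153 + 5*√62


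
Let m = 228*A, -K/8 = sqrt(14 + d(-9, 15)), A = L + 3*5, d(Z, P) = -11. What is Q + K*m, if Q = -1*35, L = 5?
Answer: -35 - 36480*sqrt(3) ≈ -63220.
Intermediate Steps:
A = 20 (A = 5 + 3*5 = 5 + 15 = 20)
Q = -35
K = -8*sqrt(3) (K = -8*sqrt(14 - 11) = -8*sqrt(3) ≈ -13.856)
m = 4560 (m = 228*20 = 4560)
Q + K*m = -35 - 8*sqrt(3)*4560 = -35 - 36480*sqrt(3)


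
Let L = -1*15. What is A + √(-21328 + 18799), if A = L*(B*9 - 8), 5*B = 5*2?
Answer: -150 + 3*I*√281 ≈ -150.0 + 50.289*I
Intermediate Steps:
L = -15
B = 2 (B = (5*2)/5 = (⅕)*10 = 2)
A = -150 (A = -15*(2*9 - 8) = -15*(18 - 8) = -15*10 = -150)
A + √(-21328 + 18799) = -150 + √(-21328 + 18799) = -150 + √(-2529) = -150 + 3*I*√281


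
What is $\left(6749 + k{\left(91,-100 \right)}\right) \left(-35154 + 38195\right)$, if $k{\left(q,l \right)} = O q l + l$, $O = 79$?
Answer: $-2165955291$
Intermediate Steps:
$k{\left(q,l \right)} = l + 79 l q$ ($k{\left(q,l \right)} = 79 q l + l = 79 l q + l = l + 79 l q$)
$\left(6749 + k{\left(91,-100 \right)}\right) \left(-35154 + 38195\right) = \left(6749 - 100 \left(1 + 79 \cdot 91\right)\right) \left(-35154 + 38195\right) = \left(6749 - 100 \left(1 + 7189\right)\right) 3041 = \left(6749 - 719000\right) 3041 = \left(-712251\right) 3041 = -2165955291$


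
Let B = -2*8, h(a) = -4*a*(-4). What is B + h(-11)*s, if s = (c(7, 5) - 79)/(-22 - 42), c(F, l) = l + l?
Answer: -823/4 ≈ -205.75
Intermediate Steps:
c(F, l) = 2*l
s = 69/64 (s = (2*5 - 79)/(-22 - 42) = (10 - 79)/(-64) = -69*(-1/64) = 69/64 ≈ 1.0781)
h(a) = 16*a
B = -16
B + h(-11)*s = -16 + (16*(-11))*(69/64) = -16 - 176*69/64 = -16 - 759/4 = -823/4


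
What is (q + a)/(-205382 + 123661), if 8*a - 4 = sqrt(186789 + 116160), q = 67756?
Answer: -135513/163442 - 3*sqrt(33661)/653768 ≈ -0.82996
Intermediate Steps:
a = 1/2 + 3*sqrt(33661)/8 (a = 1/2 + sqrt(186789 + 116160)/8 = 1/2 + sqrt(302949)/8 = 1/2 + (3*sqrt(33661))/8 = 1/2 + 3*sqrt(33661)/8 ≈ 69.301)
(q + a)/(-205382 + 123661) = (67756 + (1/2 + 3*sqrt(33661)/8))/(-205382 + 123661) = (135513/2 + 3*sqrt(33661)/8)/(-81721) = (135513/2 + 3*sqrt(33661)/8)*(-1/81721) = -135513/163442 - 3*sqrt(33661)/653768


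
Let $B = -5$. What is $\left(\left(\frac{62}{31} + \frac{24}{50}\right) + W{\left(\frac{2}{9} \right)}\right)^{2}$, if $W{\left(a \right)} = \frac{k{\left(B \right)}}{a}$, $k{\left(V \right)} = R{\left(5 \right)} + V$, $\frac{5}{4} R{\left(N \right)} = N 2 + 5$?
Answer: $\frac{2886601}{2500} \approx 1154.6$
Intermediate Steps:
$R{\left(N \right)} = 4 + \frac{8 N}{5}$ ($R{\left(N \right)} = \frac{4 \left(N 2 + 5\right)}{5} = \frac{4 \left(2 N + 5\right)}{5} = \frac{4 \left(5 + 2 N\right)}{5} = 4 + \frac{8 N}{5}$)
$k{\left(V \right)} = 12 + V$ ($k{\left(V \right)} = \left(4 + \frac{8}{5} \cdot 5\right) + V = \left(4 + 8\right) + V = 12 + V$)
$W{\left(a \right)} = \frac{7}{a}$ ($W{\left(a \right)} = \frac{12 - 5}{a} = \frac{7}{a}$)
$\left(\left(\frac{62}{31} + \frac{24}{50}\right) + W{\left(\frac{2}{9} \right)}\right)^{2} = \left(\left(\frac{62}{31} + \frac{24}{50}\right) + \frac{7}{2 \cdot \frac{1}{9}}\right)^{2} = \left(\left(62 \cdot \frac{1}{31} + 24 \cdot \frac{1}{50}\right) + \frac{7}{2 \cdot \frac{1}{9}}\right)^{2} = \left(\left(2 + \frac{12}{25}\right) + \frac{7}{\frac{2}{9}}\right)^{2} = \left(\frac{62}{25} + 7 \cdot \frac{9}{2}\right)^{2} = \left(\frac{62}{25} + \frac{63}{2}\right)^{2} = \left(\frac{1699}{50}\right)^{2} = \frac{2886601}{2500}$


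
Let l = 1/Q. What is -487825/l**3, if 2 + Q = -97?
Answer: 473336109675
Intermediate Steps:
Q = -99 (Q = -2 - 97 = -99)
l = -1/99 (l = 1/(-99) = -1/99 ≈ -0.010101)
-487825/l**3 = -487825/((-1/99)**3) = -487825/(-1/970299) = -487825*(-970299) = 473336109675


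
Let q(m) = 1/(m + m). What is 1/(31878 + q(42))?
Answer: 84/2677753 ≈ 3.1370e-5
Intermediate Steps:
q(m) = 1/(2*m)
1/(31878 + q(42)) = 1/(31878 + (1/2)/42) = 1/(31878 + (1/2)*(1/42)) = 1/(31878 + 1/84) = 1/(2677753/84) = 84/2677753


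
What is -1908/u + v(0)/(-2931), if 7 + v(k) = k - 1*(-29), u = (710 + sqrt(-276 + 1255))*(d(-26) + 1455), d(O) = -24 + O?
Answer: -1301469146/138125329977 + 636*sqrt(979)/235628335 ≈ -0.0093379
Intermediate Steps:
u = 997550 + 1405*sqrt(979) (u = (710 + sqrt(-276 + 1255))*((-24 - 26) + 1455) = (710 + sqrt(979))*(-50 + 1455) = (710 + sqrt(979))*1405 = 997550 + 1405*sqrt(979) ≈ 1.0415e+6)
v(k) = 22 + k (v(k) = -7 + (k - 1*(-29)) = -7 + (k + 29) = -7 + (29 + k) = 22 + k)
-1908/u + v(0)/(-2931) = -1908/(997550 + 1405*sqrt(979)) + (22 + 0)/(-2931) = -1908/(997550 + 1405*sqrt(979)) + 22*(-1/2931) = -1908/(997550 + 1405*sqrt(979)) - 22/2931 = -22/2931 - 1908/(997550 + 1405*sqrt(979))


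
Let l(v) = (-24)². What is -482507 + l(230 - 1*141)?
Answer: -481931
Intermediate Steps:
l(v) = 576
-482507 + l(230 - 1*141) = -482507 + 576 = -481931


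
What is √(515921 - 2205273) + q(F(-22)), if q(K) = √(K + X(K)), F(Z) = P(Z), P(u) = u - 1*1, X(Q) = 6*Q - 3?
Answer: 2*I*(√41 + √422338) ≈ 1312.6*I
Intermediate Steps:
X(Q) = -3 + 6*Q
P(u) = -1 + u (P(u) = u - 1 = -1 + u)
F(Z) = -1 + Z
q(K) = √(-3 + 7*K) (q(K) = √(K + (-3 + 6*K)) = √(-3 + 7*K))
√(515921 - 2205273) + q(F(-22)) = √(515921 - 2205273) + √(-3 + 7*(-1 - 22)) = √(-1689352) + √(-3 + 7*(-23)) = 2*I*√422338 + √(-3 - 161) = 2*I*√422338 + √(-164) = 2*I*√422338 + 2*I*√41 = 2*I*√41 + 2*I*√422338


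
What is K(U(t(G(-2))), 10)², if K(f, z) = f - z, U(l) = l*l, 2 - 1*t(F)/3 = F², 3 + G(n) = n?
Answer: 22572001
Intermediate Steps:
G(n) = -3 + n
t(F) = 6 - 3*F²
U(l) = l²
K(U(t(G(-2))), 10)² = ((6 - 3*(-3 - 2)²)² - 1*10)² = ((6 - 3*(-5)²)² - 10)² = ((6 - 3*25)² - 10)² = ((6 - 75)² - 10)² = ((-69)² - 10)² = (4761 - 10)² = 4751² = 22572001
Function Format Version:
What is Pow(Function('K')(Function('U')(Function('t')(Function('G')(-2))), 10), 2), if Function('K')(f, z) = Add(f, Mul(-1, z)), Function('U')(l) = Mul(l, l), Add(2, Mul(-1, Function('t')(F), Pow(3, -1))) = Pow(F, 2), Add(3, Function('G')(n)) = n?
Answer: 22572001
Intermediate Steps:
Function('G')(n) = Add(-3, n)
Function('t')(F) = Add(6, Mul(-3, Pow(F, 2)))
Function('U')(l) = Pow(l, 2)
Pow(Function('K')(Function('U')(Function('t')(Function('G')(-2))), 10), 2) = Pow(Add(Pow(Add(6, Mul(-3, Pow(Add(-3, -2), 2))), 2), Mul(-1, 10)), 2) = Pow(Add(Pow(Add(6, Mul(-3, Pow(-5, 2))), 2), -10), 2) = Pow(Add(Pow(Add(6, Mul(-3, 25)), 2), -10), 2) = Pow(Add(Pow(Add(6, -75), 2), -10), 2) = Pow(Add(Pow(-69, 2), -10), 2) = Pow(Add(4761, -10), 2) = Pow(4751, 2) = 22572001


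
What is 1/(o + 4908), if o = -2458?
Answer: 1/2450 ≈ 0.00040816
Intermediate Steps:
1/(o + 4908) = 1/(-2458 + 4908) = 1/2450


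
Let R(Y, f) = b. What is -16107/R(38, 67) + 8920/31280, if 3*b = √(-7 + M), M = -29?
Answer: 223/782 + 16107*I/2 ≈ 0.28517 + 8053.5*I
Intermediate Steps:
b = 2*I (b = √(-7 - 29)/3 = √(-36)/3 = (6*I)/3 = 2*I ≈ 2.0*I)
R(Y, f) = 2*I
-16107/R(38, 67) + 8920/31280 = -16107*(-I/2) + 8920/31280 = -(-16107)*I/2 + 8920*(1/31280) = 16107*I/2 + 223/782 = 223/782 + 16107*I/2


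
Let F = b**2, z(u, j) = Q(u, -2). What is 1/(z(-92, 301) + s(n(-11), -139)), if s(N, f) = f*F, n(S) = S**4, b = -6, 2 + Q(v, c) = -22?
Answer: -1/5028 ≈ -0.00019889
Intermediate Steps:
Q(v, c) = -24 (Q(v, c) = -2 - 22 = -24)
z(u, j) = -24
F = 36 (F = (-6)**2 = 36)
s(N, f) = 36*f (s(N, f) = f*36 = 36*f)
1/(z(-92, 301) + s(n(-11), -139)) = 1/(-24 + 36*(-139)) = 1/(-24 - 5004) = 1/(-5028) = -1/5028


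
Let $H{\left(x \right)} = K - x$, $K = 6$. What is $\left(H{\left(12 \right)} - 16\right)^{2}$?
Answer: $484$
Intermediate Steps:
$H{\left(x \right)} = 6 - x$
$\left(H{\left(12 \right)} - 16\right)^{2} = \left(\left(6 - 12\right) - 16\right)^{2} = \left(-6 - 16\right)^{2} = \left(-22\right)^{2} = 484$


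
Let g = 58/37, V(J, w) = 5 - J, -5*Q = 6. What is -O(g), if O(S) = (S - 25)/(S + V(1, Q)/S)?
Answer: 1479/260 ≈ 5.6885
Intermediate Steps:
Q = -6/5 (Q = -⅕*6 = -6/5 ≈ -1.2000)
g = 58/37 (g = 58*(1/37) = 58/37 ≈ 1.5676)
O(S) = (-25 + S)/(S + 4/S) (O(S) = (S - 25)/(S + (5 - 1*1)/S) = (-25 + S)/(S + (5 - 1)/S) = (-25 + S)/(S + 4/S))
-O(g) = -58*(-25 + 58/37)/(37*(4 + (58/37)²)) = -58*(-867)/(37*(4 + 3364/1369)*37) = -58*(-867)/(37*8840/1369*37) = -58*1369*(-867)/(37*8840*37) = -1*(-1479/260) = 1479/260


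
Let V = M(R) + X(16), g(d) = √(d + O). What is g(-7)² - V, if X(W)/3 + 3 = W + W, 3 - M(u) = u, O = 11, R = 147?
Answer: 61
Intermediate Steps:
M(u) = 3 - u
g(d) = √(11 + d) (g(d) = √(d + 11) = √(11 + d))
X(W) = -9 + 6*W (X(W) = -9 + 3*(W + W) = -9 + 3*(2*W) = -9 + 6*W)
V = -57 (V = (3 - 1*147) + (-9 + 6*16) = (3 - 147) + (-9 + 96) = -144 + 87 = -57)
g(-7)² - V = (√(11 - 7))² - 1*(-57) = (√4)² + 57 = 2² + 57 = 4 + 57 = 61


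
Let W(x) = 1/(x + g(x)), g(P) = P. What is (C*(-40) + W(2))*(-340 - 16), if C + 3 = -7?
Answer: -142489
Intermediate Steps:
C = -10 (C = -3 - 7 = -10)
W(x) = 1/(2*x) (W(x) = 1/(x + x) = 1/(2*x))
(C*(-40) + W(2))*(-340 - 16) = (-10*(-40) + (1/2)/2)*(-340 - 16) = (400 + (1/2)*(1/2))*(-356) = (400 + 1/4)*(-356) = (1601/4)*(-356) = -142489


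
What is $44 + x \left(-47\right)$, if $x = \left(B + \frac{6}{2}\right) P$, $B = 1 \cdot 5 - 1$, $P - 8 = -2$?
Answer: $-1930$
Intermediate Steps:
$P = 6$ ($P = 8 - 2 = 6$)
$B = 4$ ($B = 5 - 1 = 4$)
$x = 42$ ($x = \left(4 + \frac{6}{2}\right) 6 = \left(4 + 6 \cdot \frac{1}{2}\right) 6 = \left(4 + 3\right) 6 = 7 \cdot 6 = 42$)
$44 + x \left(-47\right) = 44 + 42 \left(-47\right) = 44 - 1974 = -1930$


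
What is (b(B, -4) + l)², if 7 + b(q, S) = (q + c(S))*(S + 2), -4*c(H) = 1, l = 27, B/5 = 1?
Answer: 441/4 ≈ 110.25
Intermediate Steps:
B = 5 (B = 5*1 = 5)
c(H) = -¼ (c(H) = -¼*1 = -¼)
b(q, S) = -7 + (2 + S)*(-¼ + q) (b(q, S) = -7 + (q - ¼)*(S + 2) = -7 + (-¼ + q)*(2 + S) = -7 + (2 + S)*(-¼ + q))
(b(B, -4) + l)² = ((-15/2 + 2*5 - ¼*(-4) - 4*5) + 27)² = ((-15/2 + 10 + 1 - 20) + 27)² = (-33/2 + 27)² = (21/2)² = 441/4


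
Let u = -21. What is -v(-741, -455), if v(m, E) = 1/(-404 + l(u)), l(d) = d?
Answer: 1/425 ≈ 0.0023529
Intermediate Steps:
v(m, E) = -1/425 (v(m, E) = 1/(-404 - 21) = 1/(-425) = -1/425)
-v(-741, -455) = -1*(-1/425) = 1/425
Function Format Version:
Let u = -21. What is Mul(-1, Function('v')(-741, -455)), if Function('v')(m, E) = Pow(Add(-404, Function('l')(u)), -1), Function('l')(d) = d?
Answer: Rational(1, 425) ≈ 0.0023529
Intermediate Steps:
Function('v')(m, E) = Rational(-1, 425) (Function('v')(m, E) = Pow(Add(-404, -21), -1) = Pow(-425, -1) = Rational(-1, 425))
Mul(-1, Function('v')(-741, -455)) = Mul(-1, Rational(-1, 425)) = Rational(1, 425)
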